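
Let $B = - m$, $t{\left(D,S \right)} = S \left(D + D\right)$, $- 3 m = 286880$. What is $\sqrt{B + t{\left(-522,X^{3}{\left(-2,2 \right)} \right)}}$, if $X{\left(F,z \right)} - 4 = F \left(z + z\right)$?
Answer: $\frac{4 \sqrt{91374}}{3} \approx 403.04$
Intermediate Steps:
$X{\left(F,z \right)} = 4 + 2 F z$ ($X{\left(F,z \right)} = 4 + F \left(z + z\right) = 4 + F 2 z = 4 + 2 F z$)
$m = - \frac{286880}{3}$ ($m = \left(- \frac{1}{3}\right) 286880 = - \frac{286880}{3} \approx -95627.0$)
$t{\left(D,S \right)} = 2 D S$ ($t{\left(D,S \right)} = S 2 D = 2 D S$)
$B = \frac{286880}{3}$ ($B = \left(-1\right) \left(- \frac{286880}{3}\right) = \frac{286880}{3} \approx 95627.0$)
$\sqrt{B + t{\left(-522,X^{3}{\left(-2,2 \right)} \right)}} = \sqrt{\frac{286880}{3} + 2 \left(-522\right) \left(4 + 2 \left(-2\right) 2\right)^{3}} = \sqrt{\frac{286880}{3} + 2 \left(-522\right) \left(4 - 8\right)^{3}} = \sqrt{\frac{286880}{3} + 2 \left(-522\right) \left(-4\right)^{3}} = \sqrt{\frac{286880}{3} + 2 \left(-522\right) \left(-64\right)} = \sqrt{\frac{286880}{3} + 66816} = \sqrt{\frac{487328}{3}} = \frac{4 \sqrt{91374}}{3}$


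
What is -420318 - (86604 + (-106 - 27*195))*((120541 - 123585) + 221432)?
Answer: -17740732722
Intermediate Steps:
-420318 - (86604 + (-106 - 27*195))*((120541 - 123585) + 221432) = -420318 - (86604 + (-106 - 5265))*(-3044 + 221432) = -420318 - (86604 - 5371)*218388 = -420318 - 81233*218388 = -420318 - 1*17740312404 = -420318 - 17740312404 = -17740732722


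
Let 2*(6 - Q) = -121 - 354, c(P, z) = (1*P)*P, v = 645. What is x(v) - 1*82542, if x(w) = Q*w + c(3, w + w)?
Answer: 149049/2 ≈ 74525.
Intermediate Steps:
c(P, z) = P**2 (c(P, z) = P*P = P**2)
Q = 487/2 (Q = 6 - (-121 - 354)/2 = 6 - 1/2*(-475) = 6 + 475/2 = 487/2 ≈ 243.50)
x(w) = 9 + 487*w/2 (x(w) = 487*w/2 + 3**2 = 487*w/2 + 9 = 9 + 487*w/2)
x(v) - 1*82542 = (9 + (487/2)*645) - 1*82542 = (9 + 314115/2) - 82542 = 314133/2 - 82542 = 149049/2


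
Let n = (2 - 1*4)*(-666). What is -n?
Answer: -1332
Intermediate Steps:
n = 1332 (n = (2 - 4)*(-666) = -2*(-666) = 1332)
-n = -1*1332 = -1332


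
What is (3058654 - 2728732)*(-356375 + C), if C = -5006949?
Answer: -1769478580728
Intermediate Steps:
(3058654 - 2728732)*(-356375 + C) = (3058654 - 2728732)*(-356375 - 5006949) = 329922*(-5363324) = -1769478580728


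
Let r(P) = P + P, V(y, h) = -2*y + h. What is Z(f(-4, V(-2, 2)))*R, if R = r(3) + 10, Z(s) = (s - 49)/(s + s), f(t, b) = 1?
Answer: -384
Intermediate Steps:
V(y, h) = h - 2*y
Z(s) = (-49 + s)/(2*s) (Z(s) = (-49 + s)/((2*s)) = (-49 + s)*(1/(2*s)) = (-49 + s)/(2*s))
r(P) = 2*P
R = 16 (R = 2*3 + 10 = 6 + 10 = 16)
Z(f(-4, V(-2, 2)))*R = ((½)*(-49 + 1)/1)*16 = ((½)*1*(-48))*16 = -24*16 = -384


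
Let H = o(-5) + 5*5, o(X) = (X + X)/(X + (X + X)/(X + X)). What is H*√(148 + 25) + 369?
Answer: 369 + 55*√173/2 ≈ 730.71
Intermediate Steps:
o(X) = 2*X/(1 + X) (o(X) = (2*X)/(X + (2*X)/((2*X))) = (2*X)/(X + (2*X)*(1/(2*X))) = (2*X)/(X + 1) = (2*X)/(1 + X) = 2*X/(1 + X))
H = 55/2 (H = 2*(-5)/(1 - 5) + 5*5 = 2*(-5)/(-4) + 25 = 2*(-5)*(-¼) + 25 = 5/2 + 25 = 55/2 ≈ 27.500)
H*√(148 + 25) + 369 = 55*√(148 + 25)/2 + 369 = 55*√173/2 + 369 = 369 + 55*√173/2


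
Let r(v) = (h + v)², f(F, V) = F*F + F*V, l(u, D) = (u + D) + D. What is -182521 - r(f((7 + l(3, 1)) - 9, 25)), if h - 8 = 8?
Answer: -192521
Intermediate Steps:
h = 16 (h = 8 + 8 = 16)
l(u, D) = u + 2*D (l(u, D) = (D + u) + D = u + 2*D)
f(F, V) = F² + F*V
r(v) = (16 + v)²
-182521 - r(f((7 + l(3, 1)) - 9, 25)) = -182521 - (16 + ((7 + (3 + 2*1)) - 9)*(((7 + (3 + 2*1)) - 9) + 25))² = -182521 - (16 + ((7 + (3 + 2)) - 9)*(((7 + (3 + 2)) - 9) + 25))² = -182521 - (16 + ((7 + 5) - 9)*(((7 + 5) - 9) + 25))² = -182521 - (16 + (12 - 9)*((12 - 9) + 25))² = -182521 - (16 + 3*(3 + 25))² = -182521 - (16 + 3*28)² = -182521 - (16 + 84)² = -182521 - 1*100² = -182521 - 1*10000 = -182521 - 10000 = -192521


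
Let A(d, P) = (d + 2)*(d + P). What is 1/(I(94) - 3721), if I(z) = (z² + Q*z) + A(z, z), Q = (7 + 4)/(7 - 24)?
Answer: 17/392737 ≈ 4.3286e-5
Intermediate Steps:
A(d, P) = (2 + d)*(P + d)
Q = -11/17 (Q = 11/(-17) = 11*(-1/17) = -11/17 ≈ -0.64706)
I(z) = 3*z² + 57*z/17 (I(z) = (z² - 11*z/17) + (z² + 2*z + 2*z + z*z) = (z² - 11*z/17) + (z² + 2*z + 2*z + z²) = (z² - 11*z/17) + (2*z² + 4*z) = 3*z² + 57*z/17)
1/(I(94) - 3721) = 1/((3/17)*94*(19 + 17*94) - 3721) = 1/((3/17)*94*(19 + 1598) - 3721) = 1/((3/17)*94*1617 - 3721) = 1/(455994/17 - 3721) = 1/(392737/17) = 17/392737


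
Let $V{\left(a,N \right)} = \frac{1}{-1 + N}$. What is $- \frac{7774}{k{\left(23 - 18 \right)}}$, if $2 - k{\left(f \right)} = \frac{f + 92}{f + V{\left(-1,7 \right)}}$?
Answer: $\frac{9269}{20} \approx 463.45$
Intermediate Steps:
$k{\left(f \right)} = 2 - \frac{92 + f}{\frac{1}{6} + f}$ ($k{\left(f \right)} = 2 - \frac{f + 92}{f + \frac{1}{-1 + 7}} = 2 - \frac{92 + f}{f + \frac{1}{6}} = 2 - \frac{92 + f}{\frac{1}{6} + f}$)
$- \frac{7774}{k{\left(23 - 18 \right)}} = - \frac{7774}{2 \frac{1}{1 + 6 \left(23 - 18\right)} \left(-275 + 3 \left(23 - 18\right)\right)} = - \frac{7774}{2 \frac{1}{1 + 6 \cdot 5} \left(-275 + 3 \cdot 5\right)} = - \frac{7774}{2 \frac{1}{1 + 30} \left(-275 + 15\right)} = - \frac{7774}{2 \cdot \frac{1}{31} \left(-260\right)} = - \frac{7774}{- \frac{520}{31}} = \left(-7774\right) \left(- \frac{31}{520}\right) = \frac{9269}{20}$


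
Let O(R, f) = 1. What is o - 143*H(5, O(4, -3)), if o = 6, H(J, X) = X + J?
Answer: -852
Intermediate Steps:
H(J, X) = J + X
o - 143*H(5, O(4, -3)) = 6 - 143*(5 + 1) = 6 - 143*6 = 6 - 858 = -852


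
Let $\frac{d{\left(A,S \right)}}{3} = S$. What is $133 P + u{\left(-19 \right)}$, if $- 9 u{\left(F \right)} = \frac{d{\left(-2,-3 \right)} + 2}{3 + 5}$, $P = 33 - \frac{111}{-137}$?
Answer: $\frac{44356991}{9864} \approx 4496.9$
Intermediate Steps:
$P = \frac{4632}{137}$ ($P = 33 - 111 \left(- \frac{1}{137}\right) = 33 - - \frac{111}{137} = 33 + \frac{111}{137} = \frac{4632}{137} \approx 33.81$)
$d{\left(A,S \right)} = 3 S$
$u{\left(F \right)} = \frac{7}{72}$ ($u{\left(F \right)} = - \frac{\left(3 \left(-3\right) + 2\right) \frac{1}{3 + 5}}{9} = - \frac{\left(-9 + 2\right) \frac{1}{8}}{9} = - \frac{\left(-7\right) \frac{1}{8}}{9} = \left(- \frac{1}{9}\right) \left(- \frac{7}{8}\right) = \frac{7}{72}$)
$133 P + u{\left(-19 \right)} = 133 \cdot \frac{4632}{137} + \frac{7}{72} = \frac{616056}{137} + \frac{7}{72} = \frac{44356991}{9864}$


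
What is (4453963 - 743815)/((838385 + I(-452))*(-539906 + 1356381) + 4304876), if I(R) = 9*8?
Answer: 218244/40269616703 ≈ 5.4196e-6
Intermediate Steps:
I(R) = 72
(4453963 - 743815)/((838385 + I(-452))*(-539906 + 1356381) + 4304876) = (4453963 - 743815)/((838385 + 72)*(-539906 + 1356381) + 4304876) = 3710148/(838457*816475 + 4304876) = 3710148/(684579179075 + 4304876) = 3710148/684583483951 = 3710148*(1/684583483951) = 218244/40269616703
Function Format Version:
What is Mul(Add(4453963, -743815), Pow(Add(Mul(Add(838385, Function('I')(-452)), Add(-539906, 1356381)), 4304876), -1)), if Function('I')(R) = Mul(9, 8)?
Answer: Rational(218244, 40269616703) ≈ 5.4196e-6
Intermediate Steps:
Function('I')(R) = 72
Mul(Add(4453963, -743815), Pow(Add(Mul(Add(838385, Function('I')(-452)), Add(-539906, 1356381)), 4304876), -1)) = Mul(Add(4453963, -743815), Pow(Add(Mul(Add(838385, 72), Add(-539906, 1356381)), 4304876), -1)) = Mul(3710148, Pow(Add(Mul(838457, 816475), 4304876), -1)) = Mul(3710148, Pow(Add(684579179075, 4304876), -1)) = Mul(3710148, Pow(684583483951, -1)) = Mul(3710148, Rational(1, 684583483951)) = Rational(218244, 40269616703)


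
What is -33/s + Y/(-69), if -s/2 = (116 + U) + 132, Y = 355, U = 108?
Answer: -250483/49128 ≈ -5.0986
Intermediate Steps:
s = -712 (s = -2*((116 + 108) + 132) = -2*(224 + 132) = -2*356 = -712)
-33/s + Y/(-69) = -33/(-712) + 355/(-69) = -33*(-1/712) + 355*(-1/69) = 33/712 - 355/69 = -250483/49128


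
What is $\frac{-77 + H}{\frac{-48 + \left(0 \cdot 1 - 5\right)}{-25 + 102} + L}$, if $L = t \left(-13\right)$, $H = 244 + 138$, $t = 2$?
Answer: $- \frac{4697}{411} \approx -11.428$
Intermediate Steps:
$H = 382$
$L = -26$ ($L = 2 \left(-13\right) = -26$)
$\frac{-77 + H}{\frac{-48 + \left(0 \cdot 1 - 5\right)}{-25 + 102} + L} = \frac{-77 + 382}{\frac{-48 + \left(0 \cdot 1 - 5\right)}{-25 + 102} - 26} = \frac{305}{\frac{-48 + \left(0 - 5\right)}{77} - 26} = \frac{305}{\left(-48 - 5\right) \frac{1}{77} - 26} = \frac{305}{\left(-53\right) \frac{1}{77} - 26} = \frac{305}{- \frac{53}{77} - 26} = \frac{305}{- \frac{2055}{77}} = 305 \left(- \frac{77}{2055}\right) = - \frac{4697}{411}$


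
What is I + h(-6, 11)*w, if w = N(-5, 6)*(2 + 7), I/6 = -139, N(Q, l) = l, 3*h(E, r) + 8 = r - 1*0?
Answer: -780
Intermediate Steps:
h(E, r) = -8/3 + r/3 (h(E, r) = -8/3 + (r - 1*0)/3 = -8/3 + (r + 0)/3 = -8/3 + r/3)
I = -834 (I = 6*(-139) = -834)
w = 54 (w = 6*(2 + 7) = 6*9 = 54)
I + h(-6, 11)*w = -834 + (-8/3 + (1/3)*11)*54 = -834 + (-8/3 + 11/3)*54 = -834 + 1*54 = -834 + 54 = -780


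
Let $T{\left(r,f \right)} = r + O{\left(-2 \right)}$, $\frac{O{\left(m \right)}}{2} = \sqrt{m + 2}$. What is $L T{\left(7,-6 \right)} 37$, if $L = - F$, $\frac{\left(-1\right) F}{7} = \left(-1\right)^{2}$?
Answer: $1813$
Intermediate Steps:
$F = -7$ ($F = - 7 \left(-1\right)^{2} = \left(-7\right) 1 = -7$)
$O{\left(m \right)} = 2 \sqrt{2 + m}$ ($O{\left(m \right)} = 2 \sqrt{m + 2} = 2 \sqrt{2 + m}$)
$T{\left(r,f \right)} = r$ ($T{\left(r,f \right)} = r + 2 \sqrt{2 - 2} = r + 2 \sqrt{0} = r + 2 \cdot 0 = r + 0 = r$)
$L = 7$ ($L = \left(-1\right) \left(-7\right) = 7$)
$L T{\left(7,-6 \right)} 37 = 7 \cdot 7 \cdot 37 = 49 \cdot 37 = 1813$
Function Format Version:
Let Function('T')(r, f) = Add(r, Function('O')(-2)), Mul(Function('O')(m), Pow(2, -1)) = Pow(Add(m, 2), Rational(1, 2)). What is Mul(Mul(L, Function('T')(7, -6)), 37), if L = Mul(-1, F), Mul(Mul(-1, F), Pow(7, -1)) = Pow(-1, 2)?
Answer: 1813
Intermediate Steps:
F = -7 (F = Mul(-7, Pow(-1, 2)) = Mul(-7, 1) = -7)
Function('O')(m) = Mul(2, Pow(Add(2, m), Rational(1, 2))) (Function('O')(m) = Mul(2, Pow(Add(m, 2), Rational(1, 2))) = Mul(2, Pow(Add(2, m), Rational(1, 2))))
Function('T')(r, f) = r (Function('T')(r, f) = Add(r, Mul(2, Pow(Add(2, -2), Rational(1, 2)))) = Add(r, Mul(2, Pow(0, Rational(1, 2)))) = Add(r, Mul(2, 0)) = Add(r, 0) = r)
L = 7 (L = Mul(-1, -7) = 7)
Mul(Mul(L, Function('T')(7, -6)), 37) = Mul(Mul(7, 7), 37) = Mul(49, 37) = 1813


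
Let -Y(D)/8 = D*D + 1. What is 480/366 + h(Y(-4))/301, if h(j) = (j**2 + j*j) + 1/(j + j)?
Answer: 620320963/4994192 ≈ 124.21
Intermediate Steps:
Y(D) = -8 - 8*D**2 (Y(D) = -8*(D*D + 1) = -8*(D**2 + 1) = -8*(1 + D**2) = -8 - 8*D**2)
h(j) = 1/(2*j) + 2*j**2 (h(j) = (j**2 + j**2) + 1/(2*j) = 2*j**2 + 1/(2*j) = 1/(2*j) + 2*j**2)
480/366 + h(Y(-4))/301 = 480/366 + ((1 + 4*(-8 - 8*(-4)**2)**3)/(2*(-8 - 8*(-4)**2)))/301 = 480*(1/366) + ((1 + 4*(-8 - 8*16)**3)/(2*(-8 - 8*16)))*(1/301) = 80/61 + ((1 + 4*(-8 - 128)**3)/(2*(-8 - 128)))*(1/301) = 80/61 + ((1/2)*(1 + 4*(-136)**3)/(-136))*(1/301) = 80/61 + ((1/2)*(-1/136)*(1 + 4*(-2515456)))*(1/301) = 80/61 + ((1/2)*(-1/136)*(1 - 10061824))*(1/301) = 80/61 + ((1/2)*(-1/136)*(-10061823))*(1/301) = 80/61 + (10061823/272)*(1/301) = 80/61 + 10061823/81872 = 620320963/4994192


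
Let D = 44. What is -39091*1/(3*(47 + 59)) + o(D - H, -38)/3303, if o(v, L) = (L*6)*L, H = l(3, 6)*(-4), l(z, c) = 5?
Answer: -14040269/116706 ≈ -120.30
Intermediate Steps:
H = -20 (H = 5*(-4) = -20)
o(v, L) = 6*L² (o(v, L) = (6*L)*L = 6*L²)
-39091*1/(3*(47 + 59)) + o(D - H, -38)/3303 = -39091*1/(3*(47 + 59)) + (6*(-38)²)/3303 = -39091/(106*3) + (6*1444)*(1/3303) = -39091/318 + 8664*(1/3303) = -39091*1/318 + 2888/1101 = -39091/318 + 2888/1101 = -14040269/116706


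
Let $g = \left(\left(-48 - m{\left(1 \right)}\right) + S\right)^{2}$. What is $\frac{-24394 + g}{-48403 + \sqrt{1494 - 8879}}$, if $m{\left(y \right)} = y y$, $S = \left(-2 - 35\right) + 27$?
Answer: $\frac{337417313}{780952598} + \frac{6971 i \sqrt{7385}}{780952598} \approx 0.43206 + 0.00076709 i$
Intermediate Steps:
$S = -10$ ($S = -37 + 27 = -10$)
$m{\left(y \right)} = y^{2}$
$g = 3481$ ($g = \left(\left(-48 - 1^{2}\right) - 10\right)^{2} = \left(\left(-48 - 1\right) - 10\right)^{2} = \left(-49 - 10\right)^{2} = \left(-59\right)^{2} = 3481$)
$\frac{-24394 + g}{-48403 + \sqrt{1494 - 8879}} = \frac{-24394 + 3481}{-48403 + \sqrt{1494 - 8879}} = - \frac{20913}{-48403 + \sqrt{-7385}} = - \frac{20913}{-48403 + i \sqrt{7385}}$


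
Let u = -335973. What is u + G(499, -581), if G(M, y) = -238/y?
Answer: -27885725/83 ≈ -3.3597e+5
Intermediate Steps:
u + G(499, -581) = -335973 - 238/(-581) = -335973 - 238*(-1/581) = -335973 + 34/83 = -27885725/83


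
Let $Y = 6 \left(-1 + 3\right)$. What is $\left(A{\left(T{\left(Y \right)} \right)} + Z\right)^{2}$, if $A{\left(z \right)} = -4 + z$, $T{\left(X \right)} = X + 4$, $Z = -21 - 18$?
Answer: $729$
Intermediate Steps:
$Y = 12$ ($Y = 6 \cdot 2 = 12$)
$Z = -39$ ($Z = -21 - 18 = -39$)
$T{\left(X \right)} = 4 + X$
$\left(A{\left(T{\left(Y \right)} \right)} + Z\right)^{2} = \left(\left(-4 + \left(4 + 12\right)\right) - 39\right)^{2} = \left(\left(-4 + 16\right) - 39\right)^{2} = \left(12 - 39\right)^{2} = \left(-27\right)^{2} = 729$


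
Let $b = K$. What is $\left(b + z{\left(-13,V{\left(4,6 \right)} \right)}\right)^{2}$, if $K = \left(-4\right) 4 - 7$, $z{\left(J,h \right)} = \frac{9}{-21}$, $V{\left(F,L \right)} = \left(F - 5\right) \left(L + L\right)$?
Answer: $\frac{26896}{49} \approx 548.9$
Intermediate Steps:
$V{\left(F,L \right)} = 2 L \left(-5 + F\right)$ ($V{\left(F,L \right)} = \left(-5 + F\right) 2 L = 2 L \left(-5 + F\right)$)
$z{\left(J,h \right)} = - \frac{3}{7}$ ($z{\left(J,h \right)} = 9 \left(- \frac{1}{21}\right) = - \frac{3}{7}$)
$K = -23$ ($K = -16 - 7 = -23$)
$b = -23$
$\left(b + z{\left(-13,V{\left(4,6 \right)} \right)}\right)^{2} = \left(-23 - \frac{3}{7}\right)^{2} = \left(- \frac{164}{7}\right)^{2} = \frac{26896}{49}$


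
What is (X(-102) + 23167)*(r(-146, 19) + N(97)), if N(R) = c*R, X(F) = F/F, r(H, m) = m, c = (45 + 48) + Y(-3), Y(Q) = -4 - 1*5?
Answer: 189213056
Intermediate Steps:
Y(Q) = -9 (Y(Q) = -4 - 5 = -9)
c = 84 (c = (45 + 48) - 9 = 93 - 9 = 84)
X(F) = 1
N(R) = 84*R
(X(-102) + 23167)*(r(-146, 19) + N(97)) = (1 + 23167)*(19 + 84*97) = 23168*(19 + 8148) = 23168*8167 = 189213056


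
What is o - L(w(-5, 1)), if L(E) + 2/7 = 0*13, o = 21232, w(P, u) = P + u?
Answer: 148626/7 ≈ 21232.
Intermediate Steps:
L(E) = -2/7 (L(E) = -2/7 + 0*13 = -2/7 + 0 = -2/7)
o - L(w(-5, 1)) = 21232 - 1*(-2/7) = 21232 + 2/7 = 148626/7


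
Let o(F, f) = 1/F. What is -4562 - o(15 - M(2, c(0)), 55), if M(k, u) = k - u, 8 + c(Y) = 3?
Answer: -36497/8 ≈ -4562.1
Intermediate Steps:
c(Y) = -5 (c(Y) = -8 + 3 = -5)
-4562 - o(15 - M(2, c(0)), 55) = -4562 - 1/(15 - (2 - 1*(-5))) = -4562 - 1/(15 - (2 + 5)) = -4562 - 1/(15 - 1*7) = -4562 - 1/(15 - 7) = -4562 - 1/8 = -4562 - 1*⅛ = -4562 - ⅛ = -36497/8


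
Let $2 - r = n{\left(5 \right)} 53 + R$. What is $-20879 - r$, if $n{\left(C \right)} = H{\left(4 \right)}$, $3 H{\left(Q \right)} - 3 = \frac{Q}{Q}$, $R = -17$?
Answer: $- \frac{62482}{3} \approx -20827.0$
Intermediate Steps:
$H{\left(Q \right)} = \frac{4}{3}$ ($H{\left(Q \right)} = 1 + \frac{Q \frac{1}{Q}}{3} = 1 + \frac{1}{3} \cdot 1 = 1 + \frac{1}{3} = \frac{4}{3}$)
$n{\left(C \right)} = \frac{4}{3}$
$r = - \frac{155}{3}$ ($r = 2 - \left(\frac{4}{3} \cdot 53 - 17\right) = 2 - \left(\frac{212}{3} - 17\right) = 2 - \frac{161}{3} = - \frac{155}{3} \approx -51.667$)
$-20879 - r = -20879 - - \frac{155}{3} = -20879 + \frac{155}{3} = - \frac{62482}{3}$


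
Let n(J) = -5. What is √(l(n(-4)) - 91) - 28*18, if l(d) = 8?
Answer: -504 + I*√83 ≈ -504.0 + 9.1104*I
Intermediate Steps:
√(l(n(-4)) - 91) - 28*18 = √(8 - 91) - 28*18 = √(-83) - 1*504 = I*√83 - 504 = -504 + I*√83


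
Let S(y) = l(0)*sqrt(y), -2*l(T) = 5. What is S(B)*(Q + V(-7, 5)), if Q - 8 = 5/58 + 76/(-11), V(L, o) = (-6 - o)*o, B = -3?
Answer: 171695*I*sqrt(3)/1276 ≈ 233.06*I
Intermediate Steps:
l(T) = -5/2 (l(T) = -1/2*5 = -5/2)
V(L, o) = o*(-6 - o)
Q = 751/638 (Q = 8 + (5/58 + 76/(-11)) = 8 + (5*(1/58) + 76*(-1/11)) = 8 + (5/58 - 76/11) = 8 - 4353/638 = 751/638 ≈ 1.1771)
S(y) = -5*sqrt(y)/2
S(B)*(Q + V(-7, 5)) = (-5*I*sqrt(3)/2)*(751/638 - 1*5*(6 + 5)) = (-5*I*sqrt(3)/2)*(751/638 - 1*5*11) = (-5*I*sqrt(3)/2)*(751/638 - 55) = -5*I*sqrt(3)/2*(-34339/638) = 171695*I*sqrt(3)/1276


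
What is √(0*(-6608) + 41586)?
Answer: √41586 ≈ 203.93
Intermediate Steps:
√(0*(-6608) + 41586) = √(0 + 41586) = √41586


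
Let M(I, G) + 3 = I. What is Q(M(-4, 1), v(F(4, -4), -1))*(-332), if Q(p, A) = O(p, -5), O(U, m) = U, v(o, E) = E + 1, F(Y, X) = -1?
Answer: 2324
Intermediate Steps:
v(o, E) = 1 + E
M(I, G) = -3 + I
Q(p, A) = p
Q(M(-4, 1), v(F(4, -4), -1))*(-332) = (-3 - 4)*(-332) = -7*(-332) = 2324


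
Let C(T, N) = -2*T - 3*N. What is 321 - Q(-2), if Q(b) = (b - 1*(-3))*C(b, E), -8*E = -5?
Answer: 2551/8 ≈ 318.88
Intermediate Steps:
E = 5/8 (E = -⅛*(-5) = 5/8 ≈ 0.62500)
C(T, N) = -3*N - 2*T
Q(b) = (3 + b)*(-15/8 - 2*b) (Q(b) = (b - 1*(-3))*(-3*5/8 - 2*b) = (b + 3)*(-15/8 - 2*b) = (3 + b)*(-15/8 - 2*b))
321 - Q(-2) = 321 - (-1)*(3 - 2)*(15 + 16*(-2))/8 = 321 - (-1)*(15 - 32)/8 = 321 - (-1)*(-17)/8 = 321 - 1*17/8 = 321 - 17/8 = 2551/8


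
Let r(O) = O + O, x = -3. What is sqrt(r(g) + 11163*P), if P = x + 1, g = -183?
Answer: 2*I*sqrt(5673) ≈ 150.64*I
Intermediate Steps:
r(O) = 2*O
P = -2 (P = -3 + 1 = -2)
sqrt(r(g) + 11163*P) = sqrt(2*(-183) + 11163*(-2)) = sqrt(-366 - 22326) = sqrt(-22692) = 2*I*sqrt(5673)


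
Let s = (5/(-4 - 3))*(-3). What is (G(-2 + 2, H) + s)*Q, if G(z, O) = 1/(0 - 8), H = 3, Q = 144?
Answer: 2034/7 ≈ 290.57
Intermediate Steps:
G(z, O) = -1/8 (G(z, O) = 1/(-8) = -1/8)
s = 15/7 (s = (5/(-7))*(-3) = (5*(-1/7))*(-3) = -5/7*(-3) = 15/7 ≈ 2.1429)
(G(-2 + 2, H) + s)*Q = (-1/8 + 15/7)*144 = (113/56)*144 = 2034/7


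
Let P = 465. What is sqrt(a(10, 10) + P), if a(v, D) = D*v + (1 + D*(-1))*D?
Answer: 5*sqrt(19) ≈ 21.794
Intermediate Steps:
a(v, D) = D*v + D*(1 - D) (a(v, D) = D*v + (1 - D)*D = D*v + D*(1 - D))
sqrt(a(10, 10) + P) = sqrt(10*(1 + 10 - 1*10) + 465) = sqrt(10*(1 + 10 - 10) + 465) = sqrt(10*1 + 465) = sqrt(10 + 465) = sqrt(475) = 5*sqrt(19)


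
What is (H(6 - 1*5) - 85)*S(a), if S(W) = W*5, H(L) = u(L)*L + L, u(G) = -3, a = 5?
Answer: -2175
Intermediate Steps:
H(L) = -2*L (H(L) = -3*L + L = -2*L)
S(W) = 5*W
(H(6 - 1*5) - 85)*S(a) = (-2*(6 - 1*5) - 85)*(5*5) = (-2*(6 - 5) - 85)*25 = (-2*1 - 85)*25 = (-2 - 85)*25 = -87*25 = -2175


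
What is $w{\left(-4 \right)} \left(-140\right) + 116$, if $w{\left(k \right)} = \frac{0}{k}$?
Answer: $116$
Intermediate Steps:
$w{\left(k \right)} = 0$
$w{\left(-4 \right)} \left(-140\right) + 116 = 0 \left(-140\right) + 116 = 0 + 116 = 116$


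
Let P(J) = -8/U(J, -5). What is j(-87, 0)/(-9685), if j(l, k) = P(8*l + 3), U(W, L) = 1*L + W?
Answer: -4/3380065 ≈ -1.1834e-6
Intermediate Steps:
U(W, L) = L + W
P(J) = -8/(-5 + J)
j(l, k) = -8/(-2 + 8*l) (j(l, k) = -8/(-5 + (8*l + 3)) = -8/(-5 + (3 + 8*l)) = -8/(-2 + 8*l))
j(-87, 0)/(-9685) = -4/(-1 + 4*(-87))/(-9685) = -4/(-1 - 348)*(-1/9685) = -4/(-349)*(-1/9685) = -4*(-1/349)*(-1/9685) = (4/349)*(-1/9685) = -4/3380065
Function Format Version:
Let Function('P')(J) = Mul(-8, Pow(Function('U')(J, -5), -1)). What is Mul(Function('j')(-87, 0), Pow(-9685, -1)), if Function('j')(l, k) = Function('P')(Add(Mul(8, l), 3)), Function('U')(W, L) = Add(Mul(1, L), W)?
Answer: Rational(-4, 3380065) ≈ -1.1834e-6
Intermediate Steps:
Function('U')(W, L) = Add(L, W)
Function('P')(J) = Mul(-8, Pow(Add(-5, J), -1))
Function('j')(l, k) = Mul(-8, Pow(Add(-2, Mul(8, l)), -1)) (Function('j')(l, k) = Mul(-8, Pow(Add(-5, Add(Mul(8, l), 3)), -1)) = Mul(-8, Pow(Add(-5, Add(3, Mul(8, l))), -1)) = Mul(-8, Pow(Add(-2, Mul(8, l)), -1)))
Mul(Function('j')(-87, 0), Pow(-9685, -1)) = Mul(Mul(-4, Pow(Add(-1, Mul(4, -87)), -1)), Pow(-9685, -1)) = Mul(Mul(-4, Pow(Add(-1, -348), -1)), Rational(-1, 9685)) = Mul(Mul(-4, Pow(-349, -1)), Rational(-1, 9685)) = Mul(Mul(-4, Rational(-1, 349)), Rational(-1, 9685)) = Mul(Rational(4, 349), Rational(-1, 9685)) = Rational(-4, 3380065)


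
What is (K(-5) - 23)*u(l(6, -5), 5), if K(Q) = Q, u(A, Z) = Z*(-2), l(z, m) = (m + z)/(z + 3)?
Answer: 280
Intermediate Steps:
l(z, m) = (m + z)/(3 + z)
u(A, Z) = -2*Z
(K(-5) - 23)*u(l(6, -5), 5) = (-5 - 23)*(-2*5) = -28*(-10) = 280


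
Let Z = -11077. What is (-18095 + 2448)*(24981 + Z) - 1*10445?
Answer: -217566333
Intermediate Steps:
(-18095 + 2448)*(24981 + Z) - 1*10445 = (-18095 + 2448)*(24981 - 11077) - 1*10445 = -15647*13904 - 10445 = -217555888 - 10445 = -217566333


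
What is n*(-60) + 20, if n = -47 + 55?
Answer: -460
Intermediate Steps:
n = 8
n*(-60) + 20 = 8*(-60) + 20 = -480 + 20 = -460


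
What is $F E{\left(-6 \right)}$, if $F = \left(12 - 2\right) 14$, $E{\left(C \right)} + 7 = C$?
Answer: $-1820$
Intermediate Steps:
$E{\left(C \right)} = -7 + C$
$F = 140$ ($F = 10 \cdot 14 = 140$)
$F E{\left(-6 \right)} = 140 \left(-7 - 6\right) = 140 \left(-13\right) = -1820$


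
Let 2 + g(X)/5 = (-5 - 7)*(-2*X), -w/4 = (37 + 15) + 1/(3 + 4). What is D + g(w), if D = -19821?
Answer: -314017/7 ≈ -44860.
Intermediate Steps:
w = -1460/7 (w = -4*((37 + 15) + 1/(3 + 4)) = -4*(52 + 1/7) = -4*(52 + ⅐) = -4*365/7 = -1460/7 ≈ -208.57)
g(X) = -10 + 120*X (g(X) = -10 + 5*((-5 - 7)*(-2*X)) = -10 + 5*(-(-24)*X) = -10 + 5*(24*X) = -10 + 120*X)
D + g(w) = -19821 + (-10 + 120*(-1460/7)) = -19821 + (-10 - 175200/7) = -19821 - 175270/7 = -314017/7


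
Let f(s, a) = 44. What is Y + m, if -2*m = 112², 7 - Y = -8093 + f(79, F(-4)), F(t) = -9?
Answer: 1784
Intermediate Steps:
Y = 8056 (Y = 7 - (-8093 + 44) = 7 - 1*(-8049) = 7 + 8049 = 8056)
m = -6272 (m = -½*112² = -½*12544 = -6272)
Y + m = 8056 - 6272 = 1784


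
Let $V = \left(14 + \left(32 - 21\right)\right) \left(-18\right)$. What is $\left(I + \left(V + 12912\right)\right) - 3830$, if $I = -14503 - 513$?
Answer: $-6384$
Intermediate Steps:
$I = -15016$
$V = -450$ ($V = \left(14 + \left(32 - 21\right)\right) \left(-18\right) = \left(14 + 11\right) \left(-18\right) = 25 \left(-18\right) = -450$)
$\left(I + \left(V + 12912\right)\right) - 3830 = \left(-15016 + \left(-450 + 12912\right)\right) - 3830 = \left(-15016 + 12462\right) - 3830 = -2554 - 3830 = -6384$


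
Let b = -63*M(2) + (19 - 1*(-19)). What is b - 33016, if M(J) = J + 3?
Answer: -33293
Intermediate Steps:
M(J) = 3 + J
b = -277 (b = -63*(3 + 2) + (19 - 1*(-19)) = -63*5 + (19 + 19) = -315 + 38 = -277)
b - 33016 = -277 - 33016 = -33293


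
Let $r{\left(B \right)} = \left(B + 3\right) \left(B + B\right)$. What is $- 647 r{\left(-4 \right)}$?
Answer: $-5176$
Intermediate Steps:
$r{\left(B \right)} = 2 B \left(3 + B\right)$ ($r{\left(B \right)} = \left(3 + B\right) 2 B = 2 B \left(3 + B\right)$)
$- 647 r{\left(-4 \right)} = - 647 \cdot 2 \left(-4\right) \left(3 - 4\right) = - 647 \cdot 2 \left(-4\right) \left(-1\right) = \left(-647\right) 8 = -5176$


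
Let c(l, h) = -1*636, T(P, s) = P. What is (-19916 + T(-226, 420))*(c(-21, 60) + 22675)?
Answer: -443909538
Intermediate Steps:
c(l, h) = -636
(-19916 + T(-226, 420))*(c(-21, 60) + 22675) = (-19916 - 226)*(-636 + 22675) = -20142*22039 = -443909538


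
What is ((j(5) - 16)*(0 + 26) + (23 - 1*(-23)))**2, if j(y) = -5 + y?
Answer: 136900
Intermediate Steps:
((j(5) - 16)*(0 + 26) + (23 - 1*(-23)))**2 = (((-5 + 5) - 16)*(0 + 26) + (23 - 1*(-23)))**2 = ((0 - 16)*26 + (23 + 23))**2 = (-16*26 + 46)**2 = (-416 + 46)**2 = (-370)**2 = 136900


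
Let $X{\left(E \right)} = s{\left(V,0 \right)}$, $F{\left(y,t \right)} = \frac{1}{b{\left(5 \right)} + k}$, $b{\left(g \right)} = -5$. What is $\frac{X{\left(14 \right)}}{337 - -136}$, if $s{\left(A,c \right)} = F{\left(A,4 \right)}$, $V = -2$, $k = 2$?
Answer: $- \frac{1}{1419} \approx -0.00070472$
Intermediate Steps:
$F{\left(y,t \right)} = - \frac{1}{3}$ ($F{\left(y,t \right)} = \frac{1}{-5 + 2} = \frac{1}{-3} = - \frac{1}{3}$)
$s{\left(A,c \right)} = - \frac{1}{3}$
$X{\left(E \right)} = - \frac{1}{3}$
$\frac{X{\left(14 \right)}}{337 - -136} = - \frac{1}{3 \left(337 - -136\right)} = - \frac{1}{3 \left(337 + 136\right)} = - \frac{1}{3 \cdot 473} = \left(- \frac{1}{3}\right) \frac{1}{473} = - \frac{1}{1419}$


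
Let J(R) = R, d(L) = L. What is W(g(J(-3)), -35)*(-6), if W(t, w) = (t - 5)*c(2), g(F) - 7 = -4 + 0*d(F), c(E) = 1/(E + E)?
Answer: 3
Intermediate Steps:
c(E) = 1/(2*E)
g(F) = 3 (g(F) = 7 + (-4 + 0*F) = 7 + (-4 + 0) = 7 - 4 = 3)
W(t, w) = -5/4 + t/4 (W(t, w) = (t - 5)*((½)/2) = (-5 + t)*((½)*(½)) = (-5 + t)*(¼) = -5/4 + t/4)
W(g(J(-3)), -35)*(-6) = (-5/4 + (¼)*3)*(-6) = (-5/4 + ¾)*(-6) = -½*(-6) = 3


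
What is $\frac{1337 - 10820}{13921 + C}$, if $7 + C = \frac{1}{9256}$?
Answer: $- \frac{3026712}{4440965} \approx -0.68154$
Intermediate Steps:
$C = - \frac{64791}{9256}$ ($C = -7 + \frac{1}{9256} = - \frac{64791}{9256} \approx -6.9999$)
$\frac{1337 - 10820}{13921 + C} = \frac{1337 - 10820}{13921 - \frac{64791}{9256}} = - \frac{9483}{\frac{128787985}{9256}} = \left(-9483\right) \frac{9256}{128787985} = - \frac{3026712}{4440965}$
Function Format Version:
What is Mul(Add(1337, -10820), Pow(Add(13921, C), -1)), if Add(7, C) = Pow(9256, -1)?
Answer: Rational(-3026712, 4440965) ≈ -0.68154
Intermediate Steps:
C = Rational(-64791, 9256) (C = Add(-7, Pow(9256, -1)) = Add(-7, Rational(1, 9256)) = Rational(-64791, 9256) ≈ -6.9999)
Mul(Add(1337, -10820), Pow(Add(13921, C), -1)) = Mul(Add(1337, -10820), Pow(Add(13921, Rational(-64791, 9256)), -1)) = Mul(-9483, Pow(Rational(128787985, 9256), -1)) = Mul(-9483, Rational(9256, 128787985)) = Rational(-3026712, 4440965)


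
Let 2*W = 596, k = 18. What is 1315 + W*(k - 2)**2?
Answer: 77603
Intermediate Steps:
W = 298 (W = (1/2)*596 = 298)
1315 + W*(k - 2)**2 = 1315 + 298*(18 - 2)**2 = 1315 + 298*16**2 = 1315 + 298*256 = 1315 + 76288 = 77603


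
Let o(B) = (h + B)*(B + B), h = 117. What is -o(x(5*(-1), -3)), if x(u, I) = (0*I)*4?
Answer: 0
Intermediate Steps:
x(u, I) = 0 (x(u, I) = 0*4 = 0)
o(B) = 2*B*(117 + B) (o(B) = (117 + B)*(B + B) = (117 + B)*(2*B) = 2*B*(117 + B))
-o(x(5*(-1), -3)) = -2*0*(117 + 0) = -2*0*117 = -1*0 = 0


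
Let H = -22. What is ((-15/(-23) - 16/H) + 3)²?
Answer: 1227664/64009 ≈ 19.180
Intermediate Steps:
((-15/(-23) - 16/H) + 3)² = ((-15/(-23) - 16/(-22)) + 3)² = ((-15*(-1/23) - 16*(-1/22)) + 3)² = ((15/23 + 8/11) + 3)² = (349/253 + 3)² = (1108/253)² = 1227664/64009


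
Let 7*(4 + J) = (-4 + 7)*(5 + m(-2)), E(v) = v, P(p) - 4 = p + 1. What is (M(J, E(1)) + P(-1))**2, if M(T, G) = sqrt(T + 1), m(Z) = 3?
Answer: (28 + sqrt(21))**2/49 ≈ 21.666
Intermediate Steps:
P(p) = 5 + p (P(p) = 4 + (p + 1) = 4 + (1 + p) = 5 + p)
J = -4/7 (J = -4 + ((-4 + 7)*(5 + 3))/7 = -4 + (3*8)/7 = -4 + (1/7)*24 = -4 + 24/7 = -4/7 ≈ -0.57143)
M(T, G) = sqrt(1 + T)
(M(J, E(1)) + P(-1))**2 = (sqrt(1 - 4/7) + (5 - 1))**2 = (sqrt(3/7) + 4)**2 = (sqrt(21)/7 + 4)**2 = (4 + sqrt(21)/7)**2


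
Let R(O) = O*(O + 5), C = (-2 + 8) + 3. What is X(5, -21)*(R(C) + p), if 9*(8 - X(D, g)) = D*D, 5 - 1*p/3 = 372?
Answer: -15275/3 ≈ -5091.7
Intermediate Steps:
p = -1101 (p = 15 - 3*372 = 15 - 1116 = -1101)
X(D, g) = 8 - D²/9 (X(D, g) = 8 - D*D/9 = 8 - D²/9)
C = 9 (C = 6 + 3 = 9)
R(O) = O*(5 + O)
X(5, -21)*(R(C) + p) = (8 - ⅑*5²)*(9*(5 + 9) - 1101) = (8 - ⅑*25)*(9*14 - 1101) = (8 - 25/9)*(126 - 1101) = (47/9)*(-975) = -15275/3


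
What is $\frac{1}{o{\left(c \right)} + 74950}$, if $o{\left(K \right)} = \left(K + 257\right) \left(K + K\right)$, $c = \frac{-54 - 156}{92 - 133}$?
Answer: $\frac{1681}{130504690} \approx 1.2881 \cdot 10^{-5}$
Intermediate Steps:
$c = \frac{210}{41}$ ($c = - \frac{210}{-41} = \left(-210\right) \left(- \frac{1}{41}\right) = \frac{210}{41} \approx 5.1219$)
$o{\left(K \right)} = 2 K \left(257 + K\right)$ ($o{\left(K \right)} = \left(257 + K\right) 2 K = 2 K \left(257 + K\right)$)
$\frac{1}{o{\left(c \right)} + 74950} = \frac{1}{2 \cdot \frac{210}{41} \left(257 + \frac{210}{41}\right) + 74950} = \frac{1}{2 \cdot \frac{210}{41} \cdot \frac{10747}{41} + 74950} = \frac{1}{\frac{4513740}{1681} + 74950} = \frac{1}{\frac{130504690}{1681}} = \frac{1681}{130504690}$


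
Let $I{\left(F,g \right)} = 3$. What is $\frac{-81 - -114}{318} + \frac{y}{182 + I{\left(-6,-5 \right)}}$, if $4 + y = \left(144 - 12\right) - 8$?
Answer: $\frac{2951}{3922} \approx 0.75242$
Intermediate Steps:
$y = 120$ ($y = -4 + \left(\left(144 - 12\right) - 8\right) = -4 + \left(132 - 8\right) = -4 + 124 = 120$)
$\frac{-81 - -114}{318} + \frac{y}{182 + I{\left(-6,-5 \right)}} = \frac{-81 - -114}{318} + \frac{120}{182 + 3} = \left(-81 + 114\right) \frac{1}{318} + \frac{120}{185} = 33 \cdot \frac{1}{318} + 120 \cdot \frac{1}{185} = \frac{11}{106} + \frac{24}{37} = \frac{2951}{3922}$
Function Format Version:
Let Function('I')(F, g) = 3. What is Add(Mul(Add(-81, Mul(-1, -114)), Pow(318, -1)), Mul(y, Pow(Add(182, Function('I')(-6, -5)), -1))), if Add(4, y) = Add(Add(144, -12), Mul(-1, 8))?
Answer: Rational(2951, 3922) ≈ 0.75242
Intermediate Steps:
y = 120 (y = Add(-4, Add(Add(144, -12), Mul(-1, 8))) = Add(-4, Add(132, -8)) = Add(-4, 124) = 120)
Add(Mul(Add(-81, Mul(-1, -114)), Pow(318, -1)), Mul(y, Pow(Add(182, Function('I')(-6, -5)), -1))) = Add(Mul(Add(-81, Mul(-1, -114)), Pow(318, -1)), Mul(120, Pow(Add(182, 3), -1))) = Add(Mul(Add(-81, 114), Rational(1, 318)), Mul(120, Pow(185, -1))) = Add(Mul(33, Rational(1, 318)), Mul(120, Rational(1, 185))) = Add(Rational(11, 106), Rational(24, 37)) = Rational(2951, 3922)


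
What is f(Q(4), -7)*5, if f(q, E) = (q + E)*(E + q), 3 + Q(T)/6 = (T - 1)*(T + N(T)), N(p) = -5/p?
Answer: 12005/4 ≈ 3001.3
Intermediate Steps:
Q(T) = -18 + 6*(-1 + T)*(T - 5/T) (Q(T) = -18 + 6*((T - 1)*(T - 5/T)) = -18 + 6*((-1 + T)*(T - 5/T)) = -18 + 6*(-1 + T)*(T - 5/T))
f(q, E) = (E + q)² (f(q, E) = (E + q)*(E + q) = (E + q)²)
f(Q(4), -7)*5 = (-7 + 6*(5 + 4*(-8 + 4² - 1*4))/4)²*5 = (-7 + 6*(¼)*(5 + 4*(-8 + 16 - 4)))²*5 = (-7 + 6*(¼)*(5 + 4*4))²*5 = (-7 + 6*(¼)*(5 + 16))²*5 = (-7 + 6*(¼)*21)²*5 = (-7 + 63/2)²*5 = (49/2)²*5 = (2401/4)*5 = 12005/4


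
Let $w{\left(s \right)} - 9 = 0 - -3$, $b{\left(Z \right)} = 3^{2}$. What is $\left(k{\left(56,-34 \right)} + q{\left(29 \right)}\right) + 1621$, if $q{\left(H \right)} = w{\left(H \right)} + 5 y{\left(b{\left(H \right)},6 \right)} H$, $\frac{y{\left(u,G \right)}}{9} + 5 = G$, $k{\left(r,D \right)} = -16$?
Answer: $2922$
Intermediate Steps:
$b{\left(Z \right)} = 9$
$y{\left(u,G \right)} = -45 + 9 G$
$w{\left(s \right)} = 12$ ($w{\left(s \right)} = 9 + \left(0 - -3\right) = 9 + \left(0 + 3\right) = 9 + 3 = 12$)
$q{\left(H \right)} = 12 + 45 H$ ($q{\left(H \right)} = 12 + 5 \left(-45 + 9 \cdot 6\right) H = 12 + 5 \left(-45 + 54\right) H = 12 + 5 \cdot 9 H = 12 + 45 H$)
$\left(k{\left(56,-34 \right)} + q{\left(29 \right)}\right) + 1621 = \left(-16 + \left(12 + 45 \cdot 29\right)\right) + 1621 = \left(-16 + \left(12 + 1305\right)\right) + 1621 = \left(-16 + 1317\right) + 1621 = 1301 + 1621 = 2922$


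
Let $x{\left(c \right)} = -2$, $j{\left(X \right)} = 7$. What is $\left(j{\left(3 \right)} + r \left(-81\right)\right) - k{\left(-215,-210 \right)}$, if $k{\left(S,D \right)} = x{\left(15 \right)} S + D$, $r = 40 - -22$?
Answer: $-5235$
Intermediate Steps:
$r = 62$ ($r = 40 + 22 = 62$)
$k{\left(S,D \right)} = D - 2 S$ ($k{\left(S,D \right)} = - 2 S + D = D - 2 S$)
$\left(j{\left(3 \right)} + r \left(-81\right)\right) - k{\left(-215,-210 \right)} = \left(7 + 62 \left(-81\right)\right) - \left(-210 - -430\right) = \left(7 - 5022\right) - \left(-210 + 430\right) = -5015 - 220 = -5235$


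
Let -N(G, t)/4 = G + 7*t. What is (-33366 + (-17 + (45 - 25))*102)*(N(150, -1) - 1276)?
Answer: 61094880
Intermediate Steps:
N(G, t) = -28*t - 4*G (N(G, t) = -4*(G + 7*t) = -28*t - 4*G)
(-33366 + (-17 + (45 - 25))*102)*(N(150, -1) - 1276) = (-33366 + (-17 + (45 - 25))*102)*((-28*(-1) - 4*150) - 1276) = (-33366 + (-17 + 20)*102)*((28 - 600) - 1276) = (-33366 + 3*102)*(-572 - 1276) = (-33366 + 306)*(-1848) = -33060*(-1848) = 61094880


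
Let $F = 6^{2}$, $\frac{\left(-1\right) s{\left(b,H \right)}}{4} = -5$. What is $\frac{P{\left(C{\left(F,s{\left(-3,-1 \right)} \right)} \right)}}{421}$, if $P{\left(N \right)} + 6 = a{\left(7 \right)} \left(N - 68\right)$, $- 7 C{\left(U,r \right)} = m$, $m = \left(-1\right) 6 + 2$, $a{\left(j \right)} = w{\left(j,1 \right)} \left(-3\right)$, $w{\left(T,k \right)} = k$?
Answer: $\frac{1374}{2947} \approx 0.46624$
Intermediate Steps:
$s{\left(b,H \right)} = 20$ ($s{\left(b,H \right)} = \left(-4\right) \left(-5\right) = 20$)
$F = 36$
$a{\left(j \right)} = -3$ ($a{\left(j \right)} = 1 \left(-3\right) = -3$)
$m = -4$ ($m = -6 + 2 = -4$)
$C{\left(U,r \right)} = \frac{4}{7}$ ($C{\left(U,r \right)} = \left(- \frac{1}{7}\right) \left(-4\right) = \frac{4}{7}$)
$P{\left(N \right)} = 198 - 3 N$ ($P{\left(N \right)} = -6 - 3 \left(N - 68\right) = -6 - 3 \left(-68 + N\right) = -6 - \left(-204 + 3 N\right) = 198 - 3 N$)
$\frac{P{\left(C{\left(F,s{\left(-3,-1 \right)} \right)} \right)}}{421} = \frac{198 - \frac{12}{7}}{421} = \left(198 - \frac{12}{7}\right) \frac{1}{421} = \frac{1374}{7} \cdot \frac{1}{421} = \frac{1374}{2947}$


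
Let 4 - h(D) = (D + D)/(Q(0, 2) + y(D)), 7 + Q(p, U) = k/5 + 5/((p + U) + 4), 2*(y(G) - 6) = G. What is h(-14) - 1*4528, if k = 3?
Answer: -892068/197 ≈ -4528.3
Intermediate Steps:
y(G) = 6 + G/2
Q(p, U) = -32/5 + 5/(4 + U + p) (Q(p, U) = -7 + (3/5 + 5/((p + U) + 4)) = -7 + (3*(⅕) + 5/((U + p) + 4)) = -7 + (⅗ + 5/(4 + U + p)) = -32/5 + 5/(4 + U + p))
h(D) = 4 - 2*D/(13/30 + D/2) (h(D) = 4 - (D + D)/((-103 - 32*2 - 32*0)/(5*(4 + 2 + 0)) + (6 + D/2)) = 4 - 2*D/((⅕)*(-103 - 64 + 0)/6 + (6 + D/2)) = 4 - 2*D/((⅕)*(⅙)*(-167) + (6 + D/2)) = 4 - 2*D/(-167/30 + (6 + D/2)) = 4 - 2*D/(13/30 + D/2))
h(-14) - 1*4528 = 52/(13 + 15*(-14)) - 1*4528 = 52/(13 - 210) - 4528 = 52/(-197) - 4528 = 52*(-1/197) - 4528 = -52/197 - 4528 = -892068/197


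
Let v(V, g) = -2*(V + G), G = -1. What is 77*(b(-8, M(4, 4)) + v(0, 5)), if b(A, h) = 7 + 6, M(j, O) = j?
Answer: 1155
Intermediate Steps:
b(A, h) = 13
v(V, g) = 2 - 2*V (v(V, g) = -2*(V - 1) = -2*(-1 + V) = 2 - 2*V)
77*(b(-8, M(4, 4)) + v(0, 5)) = 77*(13 + (2 - 2*0)) = 77*(13 + (2 + 0)) = 77*(13 + 2) = 77*15 = 1155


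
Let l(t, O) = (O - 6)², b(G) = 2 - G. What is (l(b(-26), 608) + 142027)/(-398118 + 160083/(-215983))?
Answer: -108948520673/85986880077 ≈ -1.2670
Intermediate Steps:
l(t, O) = (-6 + O)²
(l(b(-26), 608) + 142027)/(-398118 + 160083/(-215983)) = ((-6 + 608)² + 142027)/(-398118 + 160083/(-215983)) = (602² + 142027)/(-398118 + 160083*(-1/215983)) = (362404 + 142027)/(-398118 - 160083/215983) = 504431/(-85986880077/215983) = 504431*(-215983/85986880077) = -108948520673/85986880077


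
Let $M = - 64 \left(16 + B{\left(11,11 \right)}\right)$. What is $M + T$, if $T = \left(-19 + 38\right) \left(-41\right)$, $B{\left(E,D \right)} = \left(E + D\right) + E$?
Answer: $-3915$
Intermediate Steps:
$B{\left(E,D \right)} = D + 2 E$ ($B{\left(E,D \right)} = \left(D + E\right) + E = D + 2 E$)
$M = -3136$ ($M = - 64 \left(16 + \left(11 + 2 \cdot 11\right)\right) = - 64 \left(16 + \left(11 + 22\right)\right) = - 64 \left(16 + 33\right) = \left(-64\right) 49 = -3136$)
$T = -779$ ($T = 19 \left(-41\right) = -779$)
$M + T = -3136 - 779 = -3915$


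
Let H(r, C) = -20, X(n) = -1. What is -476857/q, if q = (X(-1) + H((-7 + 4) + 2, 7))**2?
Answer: -476857/441 ≈ -1081.3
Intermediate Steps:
q = 441 (q = (-1 - 20)**2 = (-21)**2 = 441)
-476857/q = -476857/441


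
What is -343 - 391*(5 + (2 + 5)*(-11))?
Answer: 27809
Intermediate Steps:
-343 - 391*(5 + (2 + 5)*(-11)) = -343 - 391*(5 + 7*(-11)) = -343 - 391*(5 - 77) = -343 - 391*(-72) = -343 + 28152 = 27809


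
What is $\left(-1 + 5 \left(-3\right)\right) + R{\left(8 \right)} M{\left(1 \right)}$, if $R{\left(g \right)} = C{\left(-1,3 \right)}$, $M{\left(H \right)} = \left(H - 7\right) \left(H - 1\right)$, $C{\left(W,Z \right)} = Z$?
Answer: $-16$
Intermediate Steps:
$M{\left(H \right)} = \left(-1 + H\right) \left(-7 + H\right)$ ($M{\left(H \right)} = \left(-7 + H\right) \left(-1 + H\right) = \left(-1 + H\right) \left(-7 + H\right)$)
$R{\left(g \right)} = 3$
$\left(-1 + 5 \left(-3\right)\right) + R{\left(8 \right)} M{\left(1 \right)} = \left(-1 + 5 \left(-3\right)\right) + 3 \left(7 + 1^{2} - 8\right) = \left(-1 - 15\right) + 3 \left(7 + 1 - 8\right) = -16 + 3 \cdot 0 = -16 + 0 = -16$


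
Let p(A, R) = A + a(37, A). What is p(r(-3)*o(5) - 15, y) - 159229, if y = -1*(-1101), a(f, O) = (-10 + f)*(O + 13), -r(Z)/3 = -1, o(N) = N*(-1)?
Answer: -159718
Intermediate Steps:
o(N) = -N
r(Z) = 3 (r(Z) = -3*(-1) = 3)
a(f, O) = (-10 + f)*(13 + O)
y = 1101
p(A, R) = 351 + 28*A (p(A, R) = A + (-130 - 10*A + 13*37 + A*37) = A + (-130 - 10*A + 481 + 37*A) = A + (351 + 27*A) = 351 + 28*A)
p(r(-3)*o(5) - 15, y) - 159229 = (351 + 28*(3*(-1*5) - 15)) - 159229 = (351 + 28*(3*(-5) - 15)) - 159229 = (351 + 28*(-15 - 15)) - 159229 = (351 + 28*(-30)) - 159229 = (351 - 840) - 159229 = -489 - 159229 = -159718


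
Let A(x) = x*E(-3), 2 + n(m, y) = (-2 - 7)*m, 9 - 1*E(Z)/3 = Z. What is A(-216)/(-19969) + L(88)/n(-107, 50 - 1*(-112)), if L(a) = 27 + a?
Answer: 9769171/19190209 ≈ 0.50907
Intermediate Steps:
E(Z) = 27 - 3*Z
n(m, y) = -2 - 9*m (n(m, y) = -2 + (-2 - 7)*m = -2 - 9*m)
A(x) = 36*x (A(x) = x*(27 - 3*(-3)) = x*(27 + 9) = x*36 = 36*x)
A(-216)/(-19969) + L(88)/n(-107, 50 - 1*(-112)) = (36*(-216))/(-19969) + (27 + 88)/(-2 - 9*(-107)) = -7776*(-1/19969) + 115/(-2 + 963) = 7776/19969 + 115/961 = 9769171/19190209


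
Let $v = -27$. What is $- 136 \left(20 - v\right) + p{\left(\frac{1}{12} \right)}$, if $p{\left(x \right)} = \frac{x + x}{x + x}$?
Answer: $-6391$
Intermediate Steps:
$p{\left(x \right)} = 1$ ($p{\left(x \right)} = \frac{2 x}{2 x} = 2 x \frac{1}{2 x} = 1$)
$- 136 \left(20 - v\right) + p{\left(\frac{1}{12} \right)} = - 136 \left(20 - -27\right) + 1 = - 136 \left(20 + 27\right) + 1 = \left(-136\right) 47 + 1 = -6392 + 1 = -6391$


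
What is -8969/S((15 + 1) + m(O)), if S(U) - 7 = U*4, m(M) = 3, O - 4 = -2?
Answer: -8969/83 ≈ -108.06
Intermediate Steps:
O = 2 (O = 4 - 2 = 2)
S(U) = 7 + 4*U (S(U) = 7 + U*4 = 7 + 4*U)
-8969/S((15 + 1) + m(O)) = -8969/(7 + 4*((15 + 1) + 3)) = -8969/(7 + 4*(16 + 3)) = -8969/(7 + 4*19) = -8969/(7 + 76) = -8969/83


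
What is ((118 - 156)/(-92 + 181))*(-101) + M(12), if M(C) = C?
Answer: 4906/89 ≈ 55.124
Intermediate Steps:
((118 - 156)/(-92 + 181))*(-101) + M(12) = ((118 - 156)/(-92 + 181))*(-101) + 12 = -38/89*(-101) + 12 = 3838/89 + 12 = 4906/89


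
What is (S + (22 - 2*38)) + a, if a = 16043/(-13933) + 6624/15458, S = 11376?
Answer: 1219167463303/107688157 ≈ 11321.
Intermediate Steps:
a = -77850251/107688157 (a = 16043*(-1/13933) + 6624*(1/15458) = -16043/13933 + 3312/7729 = -77850251/107688157 ≈ -0.72292)
(S + (22 - 2*38)) + a = (11376 + (22 - 2*38)) - 77850251/107688157 = (11376 + (22 - 76)) - 77850251/107688157 = (11376 - 54) - 77850251/107688157 = 11322 - 77850251/107688157 = 1219167463303/107688157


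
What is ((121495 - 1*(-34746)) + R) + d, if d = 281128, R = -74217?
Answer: 363152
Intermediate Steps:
((121495 - 1*(-34746)) + R) + d = ((121495 - 1*(-34746)) - 74217) + 281128 = ((121495 + 34746) - 74217) + 281128 = (156241 - 74217) + 281128 = 82024 + 281128 = 363152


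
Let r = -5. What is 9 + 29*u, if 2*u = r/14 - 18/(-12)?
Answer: 179/7 ≈ 25.571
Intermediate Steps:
u = 4/7 (u = (-5/14 - 18/(-12))/2 = (-5*1/14 - 18*(-1/12))/2 = (-5/14 + 3/2)/2 = (½)*(8/7) = 4/7 ≈ 0.57143)
9 + 29*u = 9 + 29*(4/7) = 9 + 116/7 = 179/7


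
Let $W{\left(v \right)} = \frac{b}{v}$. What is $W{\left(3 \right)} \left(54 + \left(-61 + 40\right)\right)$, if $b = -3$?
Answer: $-33$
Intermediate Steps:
$W{\left(v \right)} = - \frac{3}{v}$
$W{\left(3 \right)} \left(54 + \left(-61 + 40\right)\right) = - \frac{3}{3} \left(54 + \left(-61 + 40\right)\right) = \left(-3\right) \frac{1}{3} \left(54 - 21\right) = \left(-1\right) 33 = -33$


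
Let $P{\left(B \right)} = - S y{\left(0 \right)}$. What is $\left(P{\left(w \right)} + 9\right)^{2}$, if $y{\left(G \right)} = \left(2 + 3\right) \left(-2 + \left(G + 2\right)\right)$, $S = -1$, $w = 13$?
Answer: $81$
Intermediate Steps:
$y{\left(G \right)} = 5 G$ ($y{\left(G \right)} = 5 \left(-2 + \left(2 + G\right)\right) = 5 G$)
$P{\left(B \right)} = 0$ ($P{\left(B \right)} = \left(-1\right) \left(-1\right) 5 \cdot 0 = 1 \cdot 0 = 0$)
$\left(P{\left(w \right)} + 9\right)^{2} = \left(0 + 9\right)^{2} = 9^{2} = 81$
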